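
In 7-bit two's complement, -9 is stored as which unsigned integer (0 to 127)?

119

9 in 7 bits: 0001001
Invert: 1110110
Add 1:  1110111 = 119
(Check: 2^7 - 9 = 128 - 9 = 119.)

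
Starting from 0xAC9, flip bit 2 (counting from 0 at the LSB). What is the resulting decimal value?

x = 101011001001
bit 2 is currently 0; toggle it via x ^ (1 << 2) = x ^ 4
→ 101011001101 = 2765

2765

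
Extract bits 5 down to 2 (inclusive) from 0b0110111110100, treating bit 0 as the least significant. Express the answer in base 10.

v = 0110111110100
Shift right by 2: 01101111101
Mask low 4 bits: 1101 = 13

13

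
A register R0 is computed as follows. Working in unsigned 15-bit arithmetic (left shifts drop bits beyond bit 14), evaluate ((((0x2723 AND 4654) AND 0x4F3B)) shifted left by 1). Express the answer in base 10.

0x2723 = 010011100100011
4654 = 001001000101110
→ AND → 000001000100010 = 546
0x4F3B = 100111100111011
→ AND → 000001000100010 = 546
→ shifted left by 1 (mod 2^15) → 000010001000100 = 1092

1092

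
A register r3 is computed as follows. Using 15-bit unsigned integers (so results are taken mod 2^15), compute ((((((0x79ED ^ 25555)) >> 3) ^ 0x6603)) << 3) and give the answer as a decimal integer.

10784

0x79ED = 111100111101101
25555 = 110001111010011
→ ^ → 001101000111110 = 6718
→ >> 3 → 000001101000111 = 839
0x6603 = 110011000000011
→ ^ → 110010101000100 = 25924
→ << 3 (mod 2^15) → 010101000100000 = 10784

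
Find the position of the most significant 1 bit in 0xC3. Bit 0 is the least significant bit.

0xC3 = 11000011
The topmost 1 is at position 7 (since 2^7 = 128 ≤ 195 < 256).

7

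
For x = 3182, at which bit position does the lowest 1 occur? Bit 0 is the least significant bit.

3182 = 110001101110
Trailing zeros: 1, so the lowest set bit is bit 1 (value 2).

1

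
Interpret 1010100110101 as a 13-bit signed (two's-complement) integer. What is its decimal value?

-2763

pattern = 1010100110101 (MSB is 1 ⇒ negative)
Invert: 0101011001010, add 1 → 0101011001011 = 2763, so the value is -2763.
(Equivalently: 5429 - 2^13 = 5429 - 8192 = -2763.)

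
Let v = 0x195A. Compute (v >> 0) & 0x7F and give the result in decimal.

90

v = 1100101011010
Shift right by 0: 1100101011010
Mask low 7 bits: 1011010 = 90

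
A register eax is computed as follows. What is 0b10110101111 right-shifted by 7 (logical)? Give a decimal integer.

11

x = 10110101111
shift right by 7 → 00000001011 = 11
(equivalently, floor(1455 / 128))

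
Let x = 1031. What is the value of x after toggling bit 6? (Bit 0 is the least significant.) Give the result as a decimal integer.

1095

x = 010000000111
bit 6 is currently 0; toggle it via x ^ (1 << 6) = x ^ 64
→ 010001000111 = 1095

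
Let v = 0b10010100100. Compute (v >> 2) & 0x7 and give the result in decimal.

1

v = 10010100100
Shift right by 2: 100101001
Mask low 3 bits: 001 = 1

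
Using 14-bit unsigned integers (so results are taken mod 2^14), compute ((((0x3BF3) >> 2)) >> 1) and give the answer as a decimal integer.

1918

0x3BF3 = 11101111110011
→ >> 2 → 00111011111100 = 3836
→ >> 1 → 00011101111110 = 1918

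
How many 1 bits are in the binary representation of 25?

25 = 11001
Count the 1s: 1 + 1 + 1 = 3

3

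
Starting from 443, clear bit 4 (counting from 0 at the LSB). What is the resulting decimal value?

x = 110111011
bit 4 is currently 1; clear it via x & ~(1 << 4) = x & ~16
→ 110101011 = 427

427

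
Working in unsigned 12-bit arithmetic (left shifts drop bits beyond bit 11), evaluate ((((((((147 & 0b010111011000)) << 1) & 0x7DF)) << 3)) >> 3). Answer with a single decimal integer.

256

147 = 000010010011
0b010111011000 = 010111011000
→ & → 000010010000 = 144
→ << 1 (mod 2^12) → 000100100000 = 288
0x7DF = 011111011111
→ & → 000100000000 = 256
→ << 3 (mod 2^12) → 100000000000 = 2048
→ >> 3 → 000100000000 = 256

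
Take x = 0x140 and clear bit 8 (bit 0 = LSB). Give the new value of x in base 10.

x = 00101000000
bit 8 is currently 1; clear it via x & ~(1 << 8) = x & ~256
→ 00001000000 = 64

64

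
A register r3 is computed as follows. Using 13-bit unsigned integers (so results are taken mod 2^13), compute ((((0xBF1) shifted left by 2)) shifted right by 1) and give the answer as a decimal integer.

0xBF1 = 0101111110001
→ shifted left by 2 (mod 2^13) → 0111111000100 = 4036
→ shifted right by 1 → 0011111100010 = 2018

2018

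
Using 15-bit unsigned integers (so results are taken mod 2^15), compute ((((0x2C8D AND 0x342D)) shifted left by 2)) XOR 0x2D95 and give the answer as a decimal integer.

0x2C8D = 010110010001101
0x342D = 011010000101101
→ AND → 010010000001101 = 9229
→ shifted left by 2 (mod 2^15) → 001000000110100 = 4148
0x2D95 = 010110110010101
→ XOR → 011110110100001 = 15777

15777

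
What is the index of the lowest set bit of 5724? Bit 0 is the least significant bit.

5724 = 1011001011100
Trailing zeros: 2, so the lowest set bit is bit 2 (value 4).

2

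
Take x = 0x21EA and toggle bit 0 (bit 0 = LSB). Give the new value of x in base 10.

8683

x = 10000111101010
bit 0 is currently 0; toggle it via x ^ (1 << 0) = x ^ 1
→ 10000111101011 = 8683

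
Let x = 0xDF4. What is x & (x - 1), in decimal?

x = 110111110100 = 3572
x - 1 = 110111110011
AND   = 110111110000 = 3568
(x & (x - 1) clears the lowest set bit of x.)

3568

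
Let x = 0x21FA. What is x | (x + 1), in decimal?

x = 10000111111010 = 8698
x + 1 = 10000111111011
OR    = 10000111111011 = 8699
(x | (x + 1) sets the lowest cleared bit.)

8699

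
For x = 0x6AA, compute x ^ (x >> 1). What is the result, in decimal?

1535

x = 11010101010 = 1706
x>>1 = 01101010101
XOR  = 10111111111 = 1535
(x ^ (x >> 1) gives the standard binary-reflected Gray code of x.)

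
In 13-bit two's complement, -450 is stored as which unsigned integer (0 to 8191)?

7742

450 in 13 bits: 0000111000010
Invert: 1111000111101
Add 1:  1111000111110 = 7742
(Check: 2^13 - 450 = 8192 - 450 = 7742.)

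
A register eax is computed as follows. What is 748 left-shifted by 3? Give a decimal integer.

748 = 0001011101100
shift left by 3 → 1011101100000 = 5984
(equivalently, 748 × 2^3 = 748 × 8)

5984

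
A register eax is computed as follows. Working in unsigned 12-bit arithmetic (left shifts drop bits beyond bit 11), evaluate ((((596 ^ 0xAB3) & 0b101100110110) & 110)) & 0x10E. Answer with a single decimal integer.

596 = 001001010100
0xAB3 = 101010110011
→ ^ → 100011100111 = 2279
0b101100110110 = 101100110110
→ & → 100000100110 = 2086
110 = 000001101110
→ & → 000000100110 = 38
0x10E = 000100001110
→ & → 000000000110 = 6

6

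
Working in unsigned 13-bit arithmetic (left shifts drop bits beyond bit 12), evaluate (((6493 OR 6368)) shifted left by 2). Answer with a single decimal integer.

2036

6493 = 1100101011101
6368 = 1100011100000
→ OR → 1100111111101 = 6653
→ shifted left by 2 (mod 2^13) → 0011111110100 = 2036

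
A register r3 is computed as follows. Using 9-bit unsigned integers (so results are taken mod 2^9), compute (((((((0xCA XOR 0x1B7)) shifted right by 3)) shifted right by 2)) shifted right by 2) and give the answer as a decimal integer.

2

0xCA = 011001010
0x1B7 = 110110111
→ XOR → 101111101 = 381
→ shifted right by 3 → 000101111 = 47
→ shifted right by 2 → 000001011 = 11
→ shifted right by 2 → 000000010 = 2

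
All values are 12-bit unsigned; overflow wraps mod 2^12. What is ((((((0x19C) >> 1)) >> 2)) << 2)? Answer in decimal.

0x19C = 000110011100
→ >> 1 → 000011001110 = 206
→ >> 2 → 000000110011 = 51
→ << 2 (mod 2^12) → 000011001100 = 204

204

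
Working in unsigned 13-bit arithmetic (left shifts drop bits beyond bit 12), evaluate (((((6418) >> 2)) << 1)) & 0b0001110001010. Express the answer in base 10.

6418 = 1100100010010
→ >> 2 → 0011001000100 = 1604
→ << 1 (mod 2^13) → 0110010001000 = 3208
0b0001110001010 = 0001110001010
→ & → 0000010001000 = 136

136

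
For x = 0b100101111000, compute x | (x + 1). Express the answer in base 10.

x = 100101111000 = 2424
x + 1 = 100101111001
OR    = 100101111001 = 2425
(x | (x + 1) sets the lowest cleared bit.)

2425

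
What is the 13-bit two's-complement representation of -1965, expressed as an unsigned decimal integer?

6227

1965 in 13 bits: 0011110101101
Invert: 1100001010010
Add 1:  1100001010011 = 6227
(Check: 2^13 - 1965 = 8192 - 1965 = 6227.)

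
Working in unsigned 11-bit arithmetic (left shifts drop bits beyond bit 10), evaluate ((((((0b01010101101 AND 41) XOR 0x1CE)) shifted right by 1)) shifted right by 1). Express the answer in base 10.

121

0b01010101101 = 01010101101
41 = 00000101001
→ AND → 00000101001 = 41
0x1CE = 00111001110
→ XOR → 00111100111 = 487
→ shifted right by 1 → 00011110011 = 243
→ shifted right by 1 → 00001111001 = 121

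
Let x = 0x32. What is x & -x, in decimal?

x = 110010 = 50
-x (two's complement) = …001110
AND   = 000010 = 2
(x & -x isolates the lowest set bit of x.)

2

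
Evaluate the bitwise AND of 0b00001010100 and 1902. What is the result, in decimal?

68

a = 00001010100
1902 = 11101101110
AND → 00001000100 = 68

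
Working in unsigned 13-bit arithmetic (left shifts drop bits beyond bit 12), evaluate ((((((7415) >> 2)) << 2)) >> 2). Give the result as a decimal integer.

1853

7415 = 1110011110111
→ >> 2 → 0011100111101 = 1853
→ << 2 (mod 2^13) → 1110011110100 = 7412
→ >> 2 → 0011100111101 = 1853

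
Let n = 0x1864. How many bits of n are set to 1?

0x1864 = 1100001100100
Count the 1s: 1 + 1 + 1 + 1 + 1 = 5

5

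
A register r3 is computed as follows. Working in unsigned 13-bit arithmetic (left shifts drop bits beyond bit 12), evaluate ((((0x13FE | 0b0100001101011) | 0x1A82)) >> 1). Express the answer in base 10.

0x13FE = 1001111111110
0b0100001101011 = 0100001101011
→ | → 1101111111111 = 7167
0x1A82 = 1101010000010
→ | → 1101111111111 = 7167
→ >> 1 → 0110111111111 = 3583

3583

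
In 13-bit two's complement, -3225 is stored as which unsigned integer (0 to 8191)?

3225 in 13 bits: 0110010011001
Invert: 1001101100110
Add 1:  1001101100111 = 4967
(Check: 2^13 - 3225 = 8192 - 3225 = 4967.)

4967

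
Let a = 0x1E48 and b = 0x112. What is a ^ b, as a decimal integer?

0x1E48 = 1111001001000
0x112 = 0000100010010
XOR → 1111101011010 = 8026

8026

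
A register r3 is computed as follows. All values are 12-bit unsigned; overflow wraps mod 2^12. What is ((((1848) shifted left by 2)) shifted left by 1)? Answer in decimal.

1848 = 011100111000
→ shifted left by 2 (mod 2^12) → 110011100000 = 3296
→ shifted left by 1 (mod 2^12) → 100111000000 = 2496

2496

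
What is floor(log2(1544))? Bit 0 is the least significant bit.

10

1544 = 11000001000
The topmost 1 is at position 10 (since 2^10 = 1024 ≤ 1544 < 2048).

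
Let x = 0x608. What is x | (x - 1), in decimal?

x = 11000001000 = 1544
x - 1 = 11000000111
OR    = 11000001111 = 1551
(x | (x - 1) sets all bits below the lowest set bit.)

1551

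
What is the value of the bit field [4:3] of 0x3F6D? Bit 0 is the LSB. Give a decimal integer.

v = 11111101101101
Shift right by 3: 11111101101
Mask low 2 bits: 01 = 1

1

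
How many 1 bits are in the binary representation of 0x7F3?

0x7F3 = 11111110011
Count the 1s: 1 + 1 + 1 + 1 + 1 + 1 + 1 + 1 + 1 = 9

9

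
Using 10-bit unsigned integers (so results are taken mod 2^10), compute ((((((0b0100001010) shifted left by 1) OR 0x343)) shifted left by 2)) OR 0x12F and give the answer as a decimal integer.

0b0100001010 = 0100001010
→ shifted left by 1 (mod 2^10) → 1000010100 = 532
0x343 = 1101000011
→ OR → 1101010111 = 855
→ shifted left by 2 (mod 2^10) → 0101011100 = 348
0x12F = 0100101111
→ OR → 0101111111 = 383

383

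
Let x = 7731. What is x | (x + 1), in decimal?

7735

x = 1111000110011 = 7731
x + 1 = 1111000110100
OR    = 1111000110111 = 7735
(x | (x + 1) sets the lowest cleared bit.)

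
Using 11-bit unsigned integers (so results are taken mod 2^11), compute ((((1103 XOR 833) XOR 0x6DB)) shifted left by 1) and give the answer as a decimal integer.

1103 = 10001001111
833 = 01101000001
→ XOR → 11100001110 = 1806
0x6DB = 11011011011
→ XOR → 00111010101 = 469
→ shifted left by 1 (mod 2^11) → 01110101010 = 938

938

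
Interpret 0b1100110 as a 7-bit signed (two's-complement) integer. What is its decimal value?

pattern = 1100110 (MSB is 1 ⇒ negative)
Invert: 0011001, add 1 → 0011010 = 26, so the value is -26.
(Equivalently: 102 - 2^7 = 102 - 128 = -26.)

-26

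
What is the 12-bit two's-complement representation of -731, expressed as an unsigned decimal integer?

731 in 12 bits: 001011011011
Invert: 110100100100
Add 1:  110100100101 = 3365
(Check: 2^12 - 731 = 4096 - 731 = 3365.)

3365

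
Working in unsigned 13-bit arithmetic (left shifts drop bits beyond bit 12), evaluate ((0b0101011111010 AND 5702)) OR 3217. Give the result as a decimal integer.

3795

0b0101011111010 = 0101011111010
5702 = 1011001000110
→ AND → 0001001000010 = 578
3217 = 0110010010001
→ OR → 0111011010011 = 3795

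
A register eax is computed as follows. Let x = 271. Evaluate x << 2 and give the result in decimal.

271 = 00100001111
shift left by 2 → 10000111100 = 1084
(equivalently, 271 × 2^2 = 271 × 4)

1084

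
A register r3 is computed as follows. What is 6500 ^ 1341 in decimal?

7257

6500 = 1100101100100
1341 = 0010100111101
XOR → 1110001011001 = 7257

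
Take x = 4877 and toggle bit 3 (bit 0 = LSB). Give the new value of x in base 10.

x = 1001100001101
bit 3 is currently 1; toggle it via x ^ (1 << 3) = x ^ 8
→ 1001100000101 = 4869

4869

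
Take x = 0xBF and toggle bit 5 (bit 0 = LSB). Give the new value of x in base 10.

x = 10111111
bit 5 is currently 1; toggle it via x ^ (1 << 5) = x ^ 32
→ 10011111 = 159

159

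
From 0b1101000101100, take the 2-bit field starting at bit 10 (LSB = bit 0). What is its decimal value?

2

v = 1101000101100
Shift right by 10: 110
Mask low 2 bits: 10 = 2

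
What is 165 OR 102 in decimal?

231

165 = 10100101
102 = 01100110
 OR → 11100111 = 231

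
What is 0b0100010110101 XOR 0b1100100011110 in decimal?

a = 0100010110101
b = 1100100011110
XOR → 1000110101011 = 4523

4523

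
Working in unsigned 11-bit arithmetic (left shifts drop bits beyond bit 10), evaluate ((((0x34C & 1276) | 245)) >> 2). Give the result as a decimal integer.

63

0x34C = 01101001100
1276 = 10011111100
→ & → 00001001100 = 76
245 = 00011110101
→ | → 00011111101 = 253
→ >> 2 → 00000111111 = 63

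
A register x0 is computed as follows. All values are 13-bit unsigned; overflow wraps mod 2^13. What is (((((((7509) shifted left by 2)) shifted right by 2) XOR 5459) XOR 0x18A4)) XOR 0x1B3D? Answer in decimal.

5023

7509 = 1110101010101
→ shifted left by 2 (mod 2^13) → 1010101010100 = 5460
→ shifted right by 2 → 0010101010101 = 1365
5459 = 1010101010011
→ XOR → 1000000000110 = 4102
0x18A4 = 1100010100100
→ XOR → 0100010100010 = 2210
0x1B3D = 1101100111101
→ XOR → 1001110011111 = 5023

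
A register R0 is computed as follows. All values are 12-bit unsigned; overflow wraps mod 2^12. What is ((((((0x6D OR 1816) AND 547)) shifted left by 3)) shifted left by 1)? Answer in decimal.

528

0x6D = 000001101101
1816 = 011100011000
→ OR → 011101111101 = 1917
547 = 001000100011
→ AND → 001000100001 = 545
→ shifted left by 3 (mod 2^12) → 000100001000 = 264
→ shifted left by 1 (mod 2^12) → 001000010000 = 528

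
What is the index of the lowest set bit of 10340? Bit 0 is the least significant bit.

10340 = 10100001100100
Trailing zeros: 2, so the lowest set bit is bit 2 (value 4).

2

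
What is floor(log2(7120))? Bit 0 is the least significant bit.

7120 = 1101111010000
The topmost 1 is at position 12 (since 2^12 = 4096 ≤ 7120 < 8192).

12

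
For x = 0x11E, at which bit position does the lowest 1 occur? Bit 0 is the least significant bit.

1

0x11E = 100011110
Trailing zeros: 1, so the lowest set bit is bit 1 (value 2).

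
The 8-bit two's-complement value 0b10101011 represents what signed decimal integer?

-85

pattern = 10101011 (MSB is 1 ⇒ negative)
Invert: 01010100, add 1 → 01010101 = 85, so the value is -85.
(Equivalently: 171 - 2^8 = 171 - 256 = -85.)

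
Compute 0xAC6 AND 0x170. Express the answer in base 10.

0xAC6 = 101011000110
0x170 = 000101110000
AND → 000001000000 = 64

64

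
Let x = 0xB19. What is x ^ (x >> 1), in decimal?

x = 101100011001 = 2841
x>>1 = 010110001100
XOR  = 111010010101 = 3733
(x ^ (x >> 1) gives the standard binary-reflected Gray code of x.)

3733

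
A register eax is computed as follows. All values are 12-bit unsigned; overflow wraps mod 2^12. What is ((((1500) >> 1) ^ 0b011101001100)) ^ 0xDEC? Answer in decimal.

1500 = 010111011100
→ >> 1 → 001011101110 = 750
0b011101001100 = 011101001100
→ ^ → 010110100010 = 1442
0xDEC = 110111101100
→ ^ → 100001001110 = 2126

2126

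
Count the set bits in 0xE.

0xE = 1110
Count the 1s: 1 + 1 + 1 = 3

3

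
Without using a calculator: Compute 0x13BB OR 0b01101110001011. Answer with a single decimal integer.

0x13BB = 1001110111011
b = 1101110001011
 OR → 1101110111011 = 7099

7099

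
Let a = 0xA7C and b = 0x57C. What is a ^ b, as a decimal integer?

3840

0xA7C = 101001111100
0x57C = 010101111100
XOR → 111100000000 = 3840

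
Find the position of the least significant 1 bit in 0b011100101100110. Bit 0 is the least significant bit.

0b011100101100110 = 11100101100110
Trailing zeros: 1, so the lowest set bit is bit 1 (value 2).

1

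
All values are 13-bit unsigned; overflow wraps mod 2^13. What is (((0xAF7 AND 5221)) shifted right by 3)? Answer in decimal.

12

0xAF7 = 0101011110111
5221 = 1010001100101
→ AND → 0000001100101 = 101
→ shifted right by 3 → 0000000001100 = 12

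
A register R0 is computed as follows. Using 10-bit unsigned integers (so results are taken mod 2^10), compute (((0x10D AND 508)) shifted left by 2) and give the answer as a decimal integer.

0x10D = 0100001101
508 = 0111111100
→ AND → 0100001100 = 268
→ shifted left by 2 (mod 2^10) → 0000110000 = 48

48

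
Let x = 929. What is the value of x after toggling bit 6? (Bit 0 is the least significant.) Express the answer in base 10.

x = 01110100001
bit 6 is currently 0; toggle it via x ^ (1 << 6) = x ^ 64
→ 01111100001 = 993

993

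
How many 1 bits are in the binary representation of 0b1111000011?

6

n = 1111000011
Count the 1s: 1 + 1 + 1 + 1 + 1 + 1 = 6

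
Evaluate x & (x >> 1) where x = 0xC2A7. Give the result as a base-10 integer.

x = 1100001010100111 = 49831
x>>1 = 0110000101010011
AND  = 0100000000000011 = 16387
(x & (x >> 1) has a 1 wherever x has two consecutive 1 bits.)

16387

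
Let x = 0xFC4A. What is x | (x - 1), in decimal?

x = 1111110001001010 = 64586
x - 1 = 1111110001001001
OR    = 1111110001001011 = 64587
(x | (x - 1) sets all bits below the lowest set bit.)

64587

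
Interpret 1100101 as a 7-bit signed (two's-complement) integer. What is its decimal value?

-27

pattern = 1100101 (MSB is 1 ⇒ negative)
Invert: 0011010, add 1 → 0011011 = 27, so the value is -27.
(Equivalently: 101 - 2^7 = 101 - 128 = -27.)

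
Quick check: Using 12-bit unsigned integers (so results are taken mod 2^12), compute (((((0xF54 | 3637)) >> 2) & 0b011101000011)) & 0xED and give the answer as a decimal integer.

65

0xF54 = 111101010100
3637 = 111000110101
→ | → 111101110101 = 3957
→ >> 2 → 001111011101 = 989
0b011101000011 = 011101000011
→ & → 001101000001 = 833
0xED = 000011101101
→ & → 000001000001 = 65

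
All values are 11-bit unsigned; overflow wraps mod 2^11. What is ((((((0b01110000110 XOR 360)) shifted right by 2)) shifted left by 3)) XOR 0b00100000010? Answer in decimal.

1242

0b01110000110 = 01110000110
360 = 00101101000
→ XOR → 01011101110 = 750
→ shifted right by 2 → 00010111011 = 187
→ shifted left by 3 (mod 2^11) → 10111011000 = 1496
0b00100000010 = 00100000010
→ XOR → 10011011010 = 1242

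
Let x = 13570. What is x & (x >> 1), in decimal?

x = 11010100000010 = 13570
x>>1 = 01101010000001
AND  = 01000000000000 = 4096
(x & (x >> 1) has a 1 wherever x has two consecutive 1 bits.)

4096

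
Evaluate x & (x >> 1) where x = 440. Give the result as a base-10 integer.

x = 110111000 = 440
x>>1 = 011011100
AND  = 010011000 = 152
(x & (x >> 1) has a 1 wherever x has two consecutive 1 bits.)

152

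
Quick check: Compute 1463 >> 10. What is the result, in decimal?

1463 = 10110110111
shift right by 10 → 00000000001 = 1
(equivalently, floor(1463 / 1024))

1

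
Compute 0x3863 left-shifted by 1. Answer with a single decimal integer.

0x3863 = 011100001100011
shift left by 1 → 111000011000110 = 28870
(equivalently, 14435 × 2^1 = 14435 × 2)

28870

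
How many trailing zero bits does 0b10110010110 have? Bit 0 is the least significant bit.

1

0b10110010110 = 10110010110
Trailing zeros: 1, so the lowest set bit is bit 1 (value 2).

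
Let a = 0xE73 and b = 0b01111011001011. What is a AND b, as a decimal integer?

0xE73 = 0111001110011
b = 1111011001011
AND → 0111001000011 = 3651

3651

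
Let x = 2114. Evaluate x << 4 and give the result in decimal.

33824

2114 = 0000100001000010
shift left by 4 → 1000010000100000 = 33824
(equivalently, 2114 × 2^4 = 2114 × 16)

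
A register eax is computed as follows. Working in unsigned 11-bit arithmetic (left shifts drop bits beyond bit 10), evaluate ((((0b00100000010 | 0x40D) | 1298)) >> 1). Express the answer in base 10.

655

0b00100000010 = 00100000010
0x40D = 10000001101
→ | → 10100001111 = 1295
1298 = 10100010010
→ | → 10100011111 = 1311
→ >> 1 → 01010001111 = 655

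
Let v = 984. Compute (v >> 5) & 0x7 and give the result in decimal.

v = 1111011000
Shift right by 5: 11110
Mask low 3 bits: 110 = 6

6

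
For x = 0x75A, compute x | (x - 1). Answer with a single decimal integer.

1883

x = 11101011010 = 1882
x - 1 = 11101011001
OR    = 11101011011 = 1883
(x | (x - 1) sets all bits below the lowest set bit.)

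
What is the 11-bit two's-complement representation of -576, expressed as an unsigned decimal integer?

576 in 11 bits: 01001000000
Invert: 10110111111
Add 1:  10111000000 = 1472
(Check: 2^11 - 576 = 2048 - 576 = 1472.)

1472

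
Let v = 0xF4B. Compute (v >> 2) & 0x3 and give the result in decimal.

v = 111101001011
Shift right by 2: 1111010010
Mask low 2 bits: 10 = 2

2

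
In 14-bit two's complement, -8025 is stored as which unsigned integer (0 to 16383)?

8359

8025 in 14 bits: 01111101011001
Invert: 10000010100110
Add 1:  10000010100111 = 8359
(Check: 2^14 - 8025 = 16384 - 8025 = 8359.)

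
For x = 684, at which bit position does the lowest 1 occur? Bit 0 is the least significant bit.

684 = 1010101100
Trailing zeros: 2, so the lowest set bit is bit 2 (value 4).

2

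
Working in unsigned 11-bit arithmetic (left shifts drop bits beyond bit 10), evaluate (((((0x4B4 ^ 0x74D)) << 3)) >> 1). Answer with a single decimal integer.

0x4B4 = 10010110100
0x74D = 11101001101
→ ^ → 01111111001 = 1017
→ << 3 (mod 2^11) → 11111001000 = 1992
→ >> 1 → 01111100100 = 996

996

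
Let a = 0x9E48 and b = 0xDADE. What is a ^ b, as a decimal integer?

0x9E48 = 1001111001001000
0xDADE = 1101101011011110
XOR → 0100010010010110 = 17558

17558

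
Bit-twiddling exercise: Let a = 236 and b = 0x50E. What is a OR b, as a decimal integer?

1518

236 = 00011101100
0x50E = 10100001110
 OR → 10111101110 = 1518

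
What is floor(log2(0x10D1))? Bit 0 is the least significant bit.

12

0x10D1 = 1000011010001
The topmost 1 is at position 12 (since 2^12 = 4096 ≤ 4305 < 8192).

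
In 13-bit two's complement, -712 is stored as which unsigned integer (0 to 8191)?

712 in 13 bits: 0001011001000
Invert: 1110100110111
Add 1:  1110100111000 = 7480
(Check: 2^13 - 712 = 8192 - 712 = 7480.)

7480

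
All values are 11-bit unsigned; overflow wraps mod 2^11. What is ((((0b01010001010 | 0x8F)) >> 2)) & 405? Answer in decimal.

129

0b01010001010 = 01010001010
0x8F = 00010001111
→ | → 01010001111 = 655
→ >> 2 → 00010100011 = 163
405 = 00110010101
→ & → 00010000001 = 129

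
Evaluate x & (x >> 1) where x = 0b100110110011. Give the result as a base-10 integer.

x = 100110110011 = 2483
x>>1 = 010011011001
AND  = 000010010001 = 145
(x & (x >> 1) has a 1 wherever x has two consecutive 1 bits.)

145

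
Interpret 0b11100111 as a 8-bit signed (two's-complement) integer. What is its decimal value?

-25

pattern = 11100111 (MSB is 1 ⇒ negative)
Invert: 00011000, add 1 → 00011001 = 25, so the value is -25.
(Equivalently: 231 - 2^8 = 231 - 256 = -25.)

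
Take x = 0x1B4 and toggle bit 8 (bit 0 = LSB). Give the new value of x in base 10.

x = 0110110100
bit 8 is currently 1; toggle it via x ^ (1 << 8) = x ^ 256
→ 0010110100 = 180

180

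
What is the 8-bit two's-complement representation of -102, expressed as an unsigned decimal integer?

154

102 in 8 bits: 01100110
Invert: 10011001
Add 1:  10011010 = 154
(Check: 2^8 - 102 = 256 - 102 = 154.)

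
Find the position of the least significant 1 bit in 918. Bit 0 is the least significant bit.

918 = 1110010110
Trailing zeros: 1, so the lowest set bit is bit 1 (value 2).

1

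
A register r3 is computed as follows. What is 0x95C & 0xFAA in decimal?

0x95C = 100101011100
0xFAA = 111110101010
AND → 100100001000 = 2312

2312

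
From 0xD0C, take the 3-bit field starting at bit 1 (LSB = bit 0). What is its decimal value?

6

v = 110100001100
Shift right by 1: 11010000110
Mask low 3 bits: 110 = 6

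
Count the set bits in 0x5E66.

0x5E66 = 101111001100110
Count the 1s: 1 + 1 + 1 + 1 + 1 + 1 + 1 + 1 + 1 = 9

9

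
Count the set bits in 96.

96 = 1100000
Count the 1s: 1 + 1 = 2

2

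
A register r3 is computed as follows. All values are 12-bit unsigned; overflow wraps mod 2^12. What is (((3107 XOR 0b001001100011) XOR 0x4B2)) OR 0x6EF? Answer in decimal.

3107 = 110000100011
0b001001100011 = 001001100011
→ XOR → 111001000000 = 3648
0x4B2 = 010010110010
→ XOR → 101011110010 = 2802
0x6EF = 011011101111
→ OR → 111011111111 = 3839

3839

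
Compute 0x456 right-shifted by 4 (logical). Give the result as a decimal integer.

69

0x456 = 10001010110
shift right by 4 → 00001000101 = 69
(equivalently, floor(1110 / 16))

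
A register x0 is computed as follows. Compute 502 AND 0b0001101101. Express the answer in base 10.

100

502 = 111110110
b = 001101101
AND → 001100100 = 100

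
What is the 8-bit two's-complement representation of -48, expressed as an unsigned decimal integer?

208

48 in 8 bits: 00110000
Invert: 11001111
Add 1:  11010000 = 208
(Check: 2^8 - 48 = 256 - 48 = 208.)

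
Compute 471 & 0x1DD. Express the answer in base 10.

471 = 111010111
0x1DD = 111011101
AND → 111010101 = 469

469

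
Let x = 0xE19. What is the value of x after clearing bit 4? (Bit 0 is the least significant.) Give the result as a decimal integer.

x = 0111000011001
bit 4 is currently 1; clear it via x & ~(1 << 4) = x & ~16
→ 0111000001001 = 3593

3593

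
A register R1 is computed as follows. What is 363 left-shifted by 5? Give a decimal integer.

363 = 00000101101011
shift left by 5 → 10110101100000 = 11616
(equivalently, 363 × 2^5 = 363 × 32)

11616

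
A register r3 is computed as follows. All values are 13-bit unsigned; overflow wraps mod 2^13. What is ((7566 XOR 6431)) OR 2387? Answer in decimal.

7566 = 1110110001110
6431 = 1100100011111
→ XOR → 0010010010001 = 1169
2387 = 0100101010011
→ OR → 0110111010011 = 3539

3539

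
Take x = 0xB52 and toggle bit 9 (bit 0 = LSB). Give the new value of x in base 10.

2386

x = 0101101010010
bit 9 is currently 1; toggle it via x ^ (1 << 9) = x ^ 512
→ 0100101010010 = 2386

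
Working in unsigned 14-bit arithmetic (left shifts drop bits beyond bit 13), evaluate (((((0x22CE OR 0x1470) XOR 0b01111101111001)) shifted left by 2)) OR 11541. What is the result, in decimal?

0x22CE = 10001011001110
0x1470 = 01010001110000
→ OR → 11011011111110 = 14078
0b01111101111001 = 01111101111001
→ XOR → 10100110000111 = 10631
→ shifted left by 2 (mod 2^14) → 10011000011100 = 9756
11541 = 10110100010101
→ OR → 10111100011101 = 12061

12061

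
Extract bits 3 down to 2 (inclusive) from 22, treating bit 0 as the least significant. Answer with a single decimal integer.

v = 00010110
Shift right by 2: 000101
Mask low 2 bits: 01 = 1

1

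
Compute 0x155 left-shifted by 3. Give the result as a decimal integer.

0x155 = 000101010101
shift left by 3 → 101010101000 = 2728
(equivalently, 341 × 2^3 = 341 × 8)

2728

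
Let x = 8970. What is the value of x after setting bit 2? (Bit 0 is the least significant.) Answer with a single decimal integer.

x = 10001100001010
bit 2 is currently 0; set it via x | (1 << 2) = x | 4
→ 10001100001110 = 8974

8974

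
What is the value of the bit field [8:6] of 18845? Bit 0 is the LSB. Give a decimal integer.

6

v = 0100100110011101
Shift right by 6: 0100100110
Mask low 3 bits: 110 = 6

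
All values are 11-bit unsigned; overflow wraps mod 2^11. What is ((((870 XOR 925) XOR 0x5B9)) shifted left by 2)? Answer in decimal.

1288

870 = 01101100110
925 = 01110011101
→ XOR → 00011111011 = 251
0x5B9 = 10110111001
→ XOR → 10101000010 = 1346
→ shifted left by 2 (mod 2^11) → 10100001000 = 1288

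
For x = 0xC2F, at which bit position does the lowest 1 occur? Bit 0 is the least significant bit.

0

0xC2F = 110000101111
Trailing zeros: 0, so the lowest set bit is bit 0 (value 1).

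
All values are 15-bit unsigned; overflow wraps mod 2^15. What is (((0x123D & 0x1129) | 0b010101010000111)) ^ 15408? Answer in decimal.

1695

0x123D = 001001000111101
0x1129 = 001000100101001
→ & → 001000000101001 = 4137
0b010101010000111 = 010101010000111
→ | → 011101010101111 = 15023
15408 = 011110000110000
→ ^ → 000011010011111 = 1695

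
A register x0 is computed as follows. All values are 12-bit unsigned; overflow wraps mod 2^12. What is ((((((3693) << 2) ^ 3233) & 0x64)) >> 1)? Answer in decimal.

2

3693 = 111001101101
→ << 2 (mod 2^12) → 100110110100 = 2484
3233 = 110010100001
→ ^ → 010100010101 = 1301
0x64 = 000001100100
→ & → 000000000100 = 4
→ >> 1 → 000000000010 = 2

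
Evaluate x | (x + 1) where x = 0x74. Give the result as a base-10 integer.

x = 1110100 = 116
x + 1 = 1110101
OR    = 1110101 = 117
(x | (x + 1) sets the lowest cleared bit.)

117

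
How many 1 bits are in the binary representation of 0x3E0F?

0x3E0F = 11111000001111
Count the 1s: 1 + 1 + 1 + 1 + 1 + 1 + 1 + 1 + 1 = 9

9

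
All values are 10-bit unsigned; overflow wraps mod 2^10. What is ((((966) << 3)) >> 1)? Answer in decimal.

280

966 = 1111000110
→ << 3 (mod 2^10) → 1000110000 = 560
→ >> 1 → 0100011000 = 280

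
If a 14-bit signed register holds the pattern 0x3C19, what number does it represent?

pattern = 11110000011001 (MSB is 1 ⇒ negative)
Invert: 00001111100110, add 1 → 00001111100111 = 999, so the value is -999.
(Equivalently: 15385 - 2^14 = 15385 - 16384 = -999.)

-999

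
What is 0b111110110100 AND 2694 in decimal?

a = 111110110100
2694 = 101010000110
AND → 101010000100 = 2692

2692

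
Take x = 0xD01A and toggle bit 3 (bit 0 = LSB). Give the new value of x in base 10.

x = 1101000000011010
bit 3 is currently 1; toggle it via x ^ (1 << 3) = x ^ 8
→ 1101000000010010 = 53266

53266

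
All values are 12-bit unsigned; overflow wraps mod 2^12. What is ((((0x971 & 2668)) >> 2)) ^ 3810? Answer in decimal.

0x971 = 100101110001
2668 = 101001101100
→ & → 100001100000 = 2144
→ >> 2 → 001000011000 = 536
3810 = 111011100010
→ ^ → 110011111010 = 3322

3322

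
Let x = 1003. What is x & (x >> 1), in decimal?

481

x = 1111101011 = 1003
x>>1 = 0111110101
AND  = 0111100001 = 481
(x & (x >> 1) has a 1 wherever x has two consecutive 1 bits.)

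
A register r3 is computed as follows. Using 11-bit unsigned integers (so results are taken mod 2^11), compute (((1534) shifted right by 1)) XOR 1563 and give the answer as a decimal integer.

1534 = 10111111110
→ shifted right by 1 → 01011111111 = 767
1563 = 11000011011
→ XOR → 10011100100 = 1252

1252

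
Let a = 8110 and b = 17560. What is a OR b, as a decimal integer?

24510

8110 = 001111110101110
17560 = 100010010011000
 OR → 101111110111110 = 24510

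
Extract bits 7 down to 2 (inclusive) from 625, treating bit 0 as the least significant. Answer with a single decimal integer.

28

v = 1001110001
Shift right by 2: 10011100
Mask low 6 bits: 011100 = 28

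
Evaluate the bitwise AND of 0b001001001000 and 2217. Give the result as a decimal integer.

8

a = 001001001000
2217 = 100010101001
AND → 000000001000 = 8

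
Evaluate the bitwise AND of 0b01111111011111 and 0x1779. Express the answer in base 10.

5977

a = 1111111011111
0x1779 = 1011101111001
AND → 1011101011001 = 5977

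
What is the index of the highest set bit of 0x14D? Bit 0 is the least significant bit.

0x14D = 101001101
The topmost 1 is at position 8 (since 2^8 = 256 ≤ 333 < 512).

8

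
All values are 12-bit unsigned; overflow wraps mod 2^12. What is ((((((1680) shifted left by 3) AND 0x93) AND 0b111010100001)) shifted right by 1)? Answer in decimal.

1680 = 011010010000
→ shifted left by 3 (mod 2^12) → 010010000000 = 1152
0x93 = 000010010011
→ AND → 000010000000 = 128
0b111010100001 = 111010100001
→ AND → 000010000000 = 128
→ shifted right by 1 → 000001000000 = 64

64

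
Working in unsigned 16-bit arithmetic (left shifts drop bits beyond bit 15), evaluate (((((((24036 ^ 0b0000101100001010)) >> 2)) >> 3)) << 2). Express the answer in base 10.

2780

24036 = 0101110111100100
0b0000101100001010 = 0000101100001010
→ ^ → 0101011011101110 = 22254
→ >> 2 → 0001010110111011 = 5563
→ >> 3 → 0000001010110111 = 695
→ << 2 (mod 2^16) → 0000101011011100 = 2780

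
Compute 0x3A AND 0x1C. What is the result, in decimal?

0x3A = 111010
0x1C = 011100
AND → 011000 = 24

24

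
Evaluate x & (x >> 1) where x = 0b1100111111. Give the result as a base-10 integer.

287

x = 1100111111 = 831
x>>1 = 0110011111
AND  = 0100011111 = 287
(x & (x >> 1) has a 1 wherever x has two consecutive 1 bits.)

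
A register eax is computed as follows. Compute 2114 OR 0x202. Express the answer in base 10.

2114 = 100001000010
0x202 = 001000000010
 OR → 101001000010 = 2626

2626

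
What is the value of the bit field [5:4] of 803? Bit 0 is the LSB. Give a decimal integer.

2

v = 1100100011
Shift right by 4: 110010
Mask low 2 bits: 10 = 2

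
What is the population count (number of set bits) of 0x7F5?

0x7F5 = 11111110101
Count the 1s: 1 + 1 + 1 + 1 + 1 + 1 + 1 + 1 + 1 = 9

9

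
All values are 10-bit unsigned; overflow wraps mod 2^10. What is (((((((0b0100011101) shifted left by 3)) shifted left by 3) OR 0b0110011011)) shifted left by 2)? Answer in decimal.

0b0100011101 = 0100011101
→ shifted left by 3 (mod 2^10) → 0011101000 = 232
→ shifted left by 3 (mod 2^10) → 1101000000 = 832
0b0110011011 = 0110011011
→ OR → 1111011011 = 987
→ shifted left by 2 (mod 2^10) → 1101101100 = 876

876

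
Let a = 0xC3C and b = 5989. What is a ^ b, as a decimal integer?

0xC3C = 0110000111100
5989 = 1011101100101
XOR → 1101101011001 = 7001

7001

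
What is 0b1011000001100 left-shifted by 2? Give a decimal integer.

x = 001011000001100
shift left by 2 → 101100000110000 = 22576
(equivalently, 5644 × 2^2 = 5644 × 4)

22576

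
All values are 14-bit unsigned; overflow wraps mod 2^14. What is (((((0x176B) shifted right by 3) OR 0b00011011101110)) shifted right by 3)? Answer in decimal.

221

0x176B = 01011101101011
→ shifted right by 3 → 00001011101101 = 749
0b00011011101110 = 00011011101110
→ OR → 00011011101111 = 1775
→ shifted right by 3 → 00000011011101 = 221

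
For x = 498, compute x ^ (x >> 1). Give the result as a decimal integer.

x = 111110010 = 498
x>>1 = 011111001
XOR  = 100001011 = 267
(x ^ (x >> 1) gives the standard binary-reflected Gray code of x.)

267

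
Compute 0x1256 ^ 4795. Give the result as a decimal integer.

237

0x1256 = 1001001010110
4795 = 1001010111011
XOR → 0000011101101 = 237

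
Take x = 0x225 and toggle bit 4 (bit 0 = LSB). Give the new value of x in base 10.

565

x = 1000100101
bit 4 is currently 0; toggle it via x ^ (1 << 4) = x ^ 16
→ 1000110101 = 565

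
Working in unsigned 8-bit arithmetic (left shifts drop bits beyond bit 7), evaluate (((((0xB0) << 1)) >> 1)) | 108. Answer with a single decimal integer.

124

0xB0 = 10110000
→ << 1 (mod 2^8) → 01100000 = 96
→ >> 1 → 00110000 = 48
108 = 01101100
→ | → 01111100 = 124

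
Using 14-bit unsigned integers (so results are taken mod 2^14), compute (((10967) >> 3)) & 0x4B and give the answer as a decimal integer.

74

10967 = 10101011010111
→ >> 3 → 00010101011010 = 1370
0x4B = 00000001001011
→ & → 00000001001010 = 74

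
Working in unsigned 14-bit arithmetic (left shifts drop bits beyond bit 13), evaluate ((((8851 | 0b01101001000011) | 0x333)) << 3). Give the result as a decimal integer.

8088

8851 = 10001010010011
0b01101001000011 = 01101001000011
→ | → 11101011010011 = 15059
0x333 = 00001100110011
→ | → 11101111110011 = 15347
→ << 3 (mod 2^14) → 01111110011000 = 8088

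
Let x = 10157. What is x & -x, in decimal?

1

x = 10011110101101 = 10157
-x (two's complement) = …01100001010011
AND   = 00000000000001 = 1
(x & -x isolates the lowest set bit of x.)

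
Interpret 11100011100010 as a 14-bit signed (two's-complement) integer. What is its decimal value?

-1822

pattern = 11100011100010 (MSB is 1 ⇒ negative)
Invert: 00011100011101, add 1 → 00011100011110 = 1822, so the value is -1822.
(Equivalently: 14562 - 2^14 = 14562 - 16384 = -1822.)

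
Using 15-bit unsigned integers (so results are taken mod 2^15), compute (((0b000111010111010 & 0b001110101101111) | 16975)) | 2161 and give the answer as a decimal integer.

20095

0b000111010111010 = 000111010111010
0b001110101101111 = 001110101101111
→ & → 000110000101010 = 3114
16975 = 100001001001111
→ | → 100111001101111 = 20079
2161 = 000100001110001
→ | → 100111001111111 = 20095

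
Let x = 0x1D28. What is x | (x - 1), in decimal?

x = 1110100101000 = 7464
x - 1 = 1110100100111
OR    = 1110100101111 = 7471
(x | (x - 1) sets all bits below the lowest set bit.)

7471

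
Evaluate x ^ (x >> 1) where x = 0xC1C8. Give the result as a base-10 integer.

x = 1100000111001000 = 49608
x>>1 = 0110000011100100
XOR  = 1010000100101100 = 41260
(x ^ (x >> 1) gives the standard binary-reflected Gray code of x.)

41260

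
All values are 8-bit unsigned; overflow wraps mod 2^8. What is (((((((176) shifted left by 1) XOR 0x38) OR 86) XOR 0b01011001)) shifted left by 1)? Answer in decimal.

176 = 10110000
→ shifted left by 1 (mod 2^8) → 01100000 = 96
0x38 = 00111000
→ XOR → 01011000 = 88
86 = 01010110
→ OR → 01011110 = 94
0b01011001 = 01011001
→ XOR → 00000111 = 7
→ shifted left by 1 (mod 2^8) → 00001110 = 14

14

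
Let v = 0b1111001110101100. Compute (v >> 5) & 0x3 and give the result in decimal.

1

v = 1111001110101100
Shift right by 5: 11110011101
Mask low 2 bits: 01 = 1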